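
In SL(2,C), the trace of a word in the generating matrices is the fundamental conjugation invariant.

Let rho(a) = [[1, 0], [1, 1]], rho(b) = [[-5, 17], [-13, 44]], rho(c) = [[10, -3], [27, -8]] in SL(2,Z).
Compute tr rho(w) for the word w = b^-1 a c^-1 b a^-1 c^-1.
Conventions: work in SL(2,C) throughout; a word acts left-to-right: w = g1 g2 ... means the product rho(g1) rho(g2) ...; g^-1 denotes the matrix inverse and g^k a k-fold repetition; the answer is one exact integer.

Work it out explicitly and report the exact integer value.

-3231

rho(b^-1) = [[44, -17], [13, -5]]
... * rho(a) = [[1, 0], [1, 1]]  ->  [[27, -17], [8, -5]]
... * rho(c^-1) = [[-8, 3], [-27, 10]]  ->  [[243, -89], [71, -26]]
... * rho(b) = [[-5, 17], [-13, 44]]  ->  [[-58, 215], [-17, 63]]
... * rho(a^-1) = [[1, 0], [-1, 1]]  ->  [[-273, 215], [-80, 63]]
... * rho(c^-1) = [[-8, 3], [-27, 10]]  ->  [[-3621, 1331], [-1061, 390]]
tr = -3621 + 390 = -3231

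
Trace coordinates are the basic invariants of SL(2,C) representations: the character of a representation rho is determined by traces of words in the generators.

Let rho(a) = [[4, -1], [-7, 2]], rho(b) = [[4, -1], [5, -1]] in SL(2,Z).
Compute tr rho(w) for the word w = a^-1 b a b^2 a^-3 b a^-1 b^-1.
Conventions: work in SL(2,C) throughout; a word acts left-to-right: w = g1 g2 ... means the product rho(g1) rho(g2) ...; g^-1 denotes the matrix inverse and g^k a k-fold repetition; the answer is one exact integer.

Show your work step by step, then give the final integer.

rho(a^-1) = [[2, 1], [7, 4]]
... * rho(b) = [[4, -1], [5, -1]]  ->  [[13, -3], [48, -11]]
... * rho(a) = [[4, -1], [-7, 2]]  ->  [[73, -19], [269, -70]]
... * rho(b) = [[4, -1], [5, -1]]  ->  [[197, -54], [726, -199]]
... * rho(b) = [[4, -1], [5, -1]]  ->  [[518, -143], [1909, -527]]
... * rho(a^-1) = [[2, 1], [7, 4]]  ->  [[35, -54], [129, -199]]
... * rho(a^-1) = [[2, 1], [7, 4]]  ->  [[-308, -181], [-1135, -667]]
... * rho(a^-1) = [[2, 1], [7, 4]]  ->  [[-1883, -1032], [-6939, -3803]]
... * rho(b) = [[4, -1], [5, -1]]  ->  [[-12692, 2915], [-46771, 10742]]
... * rho(a^-1) = [[2, 1], [7, 4]]  ->  [[-4979, -1032], [-18348, -3803]]
... * rho(b^-1) = [[-1, 1], [-5, 4]]  ->  [[10139, -9107], [37363, -33560]]
tr = 10139 + -33560 = -23421

-23421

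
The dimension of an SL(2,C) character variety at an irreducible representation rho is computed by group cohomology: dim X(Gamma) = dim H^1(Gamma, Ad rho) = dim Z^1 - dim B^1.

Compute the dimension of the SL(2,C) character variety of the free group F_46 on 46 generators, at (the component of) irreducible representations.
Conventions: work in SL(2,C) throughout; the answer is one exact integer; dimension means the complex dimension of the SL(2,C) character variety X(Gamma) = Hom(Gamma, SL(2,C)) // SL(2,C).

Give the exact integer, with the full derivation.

135

Gamma = F_46 has 46 generators and no relators.
Z^1(Gamma, Ad rho) = (sl_2)^46: a cocycle is a free choice of one sl_2 vector per generator, so dim Z^1 = 3*46 = 138.
dim B^1 = 3: the coboundary map is injective because an irreducible image has centralizer 0 in sl_2.
Therefore dim X = 138 - 3 = 135.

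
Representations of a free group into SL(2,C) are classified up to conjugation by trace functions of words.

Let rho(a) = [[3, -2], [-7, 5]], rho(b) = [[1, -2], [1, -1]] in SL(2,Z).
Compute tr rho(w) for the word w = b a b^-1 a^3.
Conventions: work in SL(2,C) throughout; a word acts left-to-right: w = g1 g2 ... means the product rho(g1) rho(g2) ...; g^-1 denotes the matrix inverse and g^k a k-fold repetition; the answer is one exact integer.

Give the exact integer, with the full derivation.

rho(b) = [[1, -2], [1, -1]]
... * rho(a) = [[3, -2], [-7, 5]]  ->  [[17, -12], [10, -7]]
... * rho(b^-1) = [[-1, 2], [-1, 1]]  ->  [[-5, 22], [-3, 13]]
... * rho(a) = [[3, -2], [-7, 5]]  ->  [[-169, 120], [-100, 71]]
... * rho(a) = [[3, -2], [-7, 5]]  ->  [[-1347, 938], [-797, 555]]
... * rho(a) = [[3, -2], [-7, 5]]  ->  [[-10607, 7384], [-6276, 4369]]
tr = -10607 + 4369 = -6238

-6238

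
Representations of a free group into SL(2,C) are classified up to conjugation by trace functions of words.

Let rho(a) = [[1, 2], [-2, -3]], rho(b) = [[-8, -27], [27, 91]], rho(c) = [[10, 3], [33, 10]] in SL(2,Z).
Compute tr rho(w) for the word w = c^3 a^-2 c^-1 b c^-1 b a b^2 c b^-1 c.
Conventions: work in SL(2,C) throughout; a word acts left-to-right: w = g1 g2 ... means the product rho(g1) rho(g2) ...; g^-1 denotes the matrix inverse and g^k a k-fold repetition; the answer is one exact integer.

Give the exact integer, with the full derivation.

-38751387719630534840

rho(c) = [[10, 3], [33, 10]]
... * rho(c) = [[10, 3], [33, 10]]  ->  [[199, 60], [660, 199]]
... * rho(c) = [[10, 3], [33, 10]]  ->  [[3970, 1197], [13167, 3970]]
... * rho(a^-1) = [[-3, -2], [2, 1]]  ->  [[-9516, -6743], [-31561, -22364]]
... * rho(a^-1) = [[-3, -2], [2, 1]]  ->  [[15062, 12289], [49955, 40758]]
... * rho(c^-1) = [[10, -3], [-33, 10]]  ->  [[-254917, 77704], [-845464, 257715]]
... * rho(b) = [[-8, -27], [27, 91]]  ->  [[4137344, 13953823], [13722017, 46279593]]
... * rho(c^-1) = [[10, -3], [-33, 10]]  ->  [[-419102719, 127126198], [-1390006399, 421629879]]
... * rho(b) = [[-8, -27], [27, 91]]  ->  [[6785229098, 22884257431], [22504057925, 75898491762]]
... * rho(a) = [[1, 2], [-2, -3]]  ->  [[-38983285764, -55082314097], [-129292925599, -182687359436]]
... * rho(b) = [[-8, -27], [27, 91]]  ->  [[-1175356194507, -3959941867199], [-3898215299980, -13133640717503]]
... * rho(b) = [[-8, -27], [27, 91]]  ->  [[-97515580858317, -328620092663420], [-323422576972741, -1089909492193313]]
... * rho(c) = [[10, 3], [33, 10]]  ->  [[-11819618866476030, -3578747669209151], [-39201239012106739, -11869362652851353]]
... * rho(b^-1) = [[91, 27], [-27, -8]]  ->  [[-978959129780671653, -290499728041179602], [-3246839958474726718, -963478552104071129]]
... * rho(c) = [[10, 3], [33, 10]]  ->  [[-19376082323165643396, -5841874669753810979], [-64263191804181614437, -19375305396464891444]]
tr = -19376082323165643396 + -19375305396464891444 = -38751387719630534840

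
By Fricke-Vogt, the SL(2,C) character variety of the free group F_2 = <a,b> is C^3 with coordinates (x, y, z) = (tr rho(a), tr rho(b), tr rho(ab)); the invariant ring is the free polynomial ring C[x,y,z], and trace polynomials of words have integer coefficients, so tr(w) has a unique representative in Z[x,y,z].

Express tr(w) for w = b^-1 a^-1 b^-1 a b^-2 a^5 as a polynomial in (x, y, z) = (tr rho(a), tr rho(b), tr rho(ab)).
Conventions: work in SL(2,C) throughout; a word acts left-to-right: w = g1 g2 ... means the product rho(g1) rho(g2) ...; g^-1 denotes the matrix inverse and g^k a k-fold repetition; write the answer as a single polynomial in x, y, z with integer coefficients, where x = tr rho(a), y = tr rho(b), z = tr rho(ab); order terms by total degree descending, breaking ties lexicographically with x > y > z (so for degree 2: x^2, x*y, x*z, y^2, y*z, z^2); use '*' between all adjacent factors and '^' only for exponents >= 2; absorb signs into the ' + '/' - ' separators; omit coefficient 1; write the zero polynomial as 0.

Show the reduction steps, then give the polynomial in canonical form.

and tr(a^2) = tr(a)*tr(a) - tr(1)  (reduce the a square) = x^2 - 2
tr(a^3) = tr(a)*tr(a^2) - tr(a)  (reduce the a square) = x^3 - 3*x
tr(a^4) = tr(a)*tr(a^3) - tr(a^2)  (reduce the a square) = x^4 - 4*x^2 + 2
and tr(a^5) = tr(a)*tr(a^4) - tr(a^3)  (reduce the a square) = x^5 - 5*x^3 + 5*x
next, tr(a b a) = tr(a)*tr(b a) - tr(b)  (reduce the a square) = x*z - y
tr(a^2 b a) = tr(a)*tr(a b a) - tr(a b)  (reduce the a square) = x^2*z - x*y - z
and tr(b a^4) = tr(a)*tr(a^2 b a) - tr(a^2 b)  (reduce the a square) = x^3*z - x^2*y - 2*x*z + y
tr(a^5 b) = tr(a)*tr(b a^4) - tr(b a^3)  (reduce the a square) = x^4*z - x^3*y - 3*x^2*z + 2*x*y + z
next, tr(b^-1 a^5) = tr(a^5)*tr(b) - tr(a^5 b)  (eliminate b^-1) = x^5*y - x^4*z - 4*x^3*y + 3*x^2*z + 3*x*y - z
and tr(b^-1 a^5 b^-1) = tr(b^-1 a^5)*tr(b) - tr(b^-1 a^5 b)  (eliminate b^-1) = x^5*y^2 - x^4*y*z - x^5 - 4*x^3*y^2 + 3*x^2*y*z + 5*x^3 + 3*x*y^2 - y*z - 5*x
tr(a b^2 a^4) = tr(b)*tr(a^5 b) - tr(a^5)  (reduce the b square) = x^4*y*z - x^5 - x^3*y^2 - 3*x^2*y*z + 5*x^3 + 2*x*y^2 + y*z - 5*x
next, tr(a b^2 a^3) = tr(b)*tr(a^4 b) - tr(a^4)  (reduce the b square) = x^3*y*z - x^4 - x^2*y^2 - 2*x*y*z + 4*x^2 + y^2 - 2
tr(b a^6 b) = tr(a)*tr(a b^2 a^4) - tr(a b^2 a^3)  (reduce the a square) = x^5*y*z - x^6 - x^4*y^2 - 4*x^3*y*z + 6*x^4 + 3*x^2*y^2 + 3*x*y*z - 9*x^2 - y^2 + 2
next, tr(b a b a) = tr(a b)*tr(a b) - tr(1)  (split on a) = z^2 - 2
tr(b a b) = tr(b)*tr(a b) - tr(a)  (reduce the b square) = y*z - x
tr(a b a b a) = tr(a)*tr(b a b a) - tr(b a b)  (reduce the a square) = x*z^2 - y*z - x
next, tr(a b a b a^2) = tr(a)*tr(a b a b a) - tr(a b a b)  (reduce the a square) = x^2*z^2 - x*y*z - x^2 - z^2 + 2
next, tr(a^2 b a b a^2) = tr(a)*tr(a b a b a^2) - tr(a b a b a)  (reduce the a square) = x^3*z^2 - x^2*y*z - x^3 - 2*x*z^2 + y*z + 3*x
tr(a^3 b a b a^2) = tr(a)*tr(a^2 b a b a^2) - tr(a^2 b a b a)  (reduce the a square) = x^4*z^2 - x^3*y*z - x^4 - 3*x^2*z^2 + 2*x*y*z + 4*x^2 + z^2 - 2
and tr(b a^6 b a) = tr(a)*tr(a^3 b a b a^2) - tr(a^3 b a b a)  (reduce the a square) = x^5*z^2 - x^4*y*z - x^5 - 4*x^3*z^2 + 3*x^2*y*z + 5*x^3 + 3*x*z^2 - y*z - 5*x
and tr(a^-1 b a^6 b) = tr(b a^6 b)*tr(a) - tr(b a^6 b a)  (eliminate a^-1) = x^6*y*z - x^7 - x^5*y^2 - x^5*z^2 - 3*x^4*y*z + 7*x^5 + 3*x^3*y^2 + 4*x^3*z^2 - 14*x^3 - x*y^2 - 3*x*z^2 + y*z + 7*x
and tr(a^5 b^-1 a^-1 b a) = tr(a^-1 b a^6)*tr(b) - tr(a^-1 b a^6 b)  (eliminate b^-1) = -x^6*y*z + x^7 + x^5*y^2 + x^5*z^2 + 4*x^4*y*z - 7*x^5 - 4*x^3*y^2 - 4*x^3*z^2 - 3*x^2*y*z + 14*x^3 + 3*x*y^2 + 3*x*z^2 - 7*x
tr(a b a^5) = tr(a)*tr(a b a^4) - tr(a b a^3)  (reduce the a square) = x^5*z - x^4*y - 4*x^3*z + 3*x^2*y + 3*x*z - y
next, tr(b a b a b a) = tr(a b a b)*tr(a b) - tr(b a)  (split on a) = z^3 - 3*z
tr(b a b a b) = tr(b)*tr(a b a b) - tr(a b a)  (reduce the b square) = y*z^2 - x*z - y
next, tr(a b a b a b a) = tr(a)*tr(b a b a b a) - tr(b a b a b)  (reduce the a square) = x*z^3 - y*z^2 - 2*x*z + y
tr(b a b a b a^3) = tr(a)*tr(a b a b a b a) - tr(a b a b a b)  (reduce the a square) = x^2*z^3 - x*y*z^2 - 2*x^2*z - z^3 + x*y + 3*z
tr(a^3 b a b a b a) = tr(a)*tr(b a b a b a^3) - tr(b a b a b a^2)  (reduce the a square) = x^3*z^3 - x^2*y*z^2 - 2*x^3*z - 2*x*z^3 + x^2*y + y*z^2 + 5*x*z - y
and tr(a b a b a^5 b) = tr(a)*tr(a^3 b a b a b a) - tr(a^3 b a b a b)  (reduce the a square) = x^4*z^3 - x^3*y*z^2 - 2*x^4*z - 3*x^2*z^3 + x^3*y + 2*x*y*z^2 + 7*x^2*z + z^3 - 2*x*y - 3*z
and tr(b a b a^5 b^-1 a) = tr(a b a b a^5)*tr(b) - tr(a b a b a^5 b)  (eliminate b^-1) = x^5*y*z^2 - x^4*y^2*z - x^4*z^3 - x^5*y - 3*x^3*y*z^2 + 2*x^4*z + 3*x^2*y^2*z + 3*x^2*z^3 + 4*x^3*y + x*y*z^2 - 7*x^2*z - y^2*z - z^3 - 3*x*y + 3*z
and tr(a^5 b^-1 a^-1 b a b) = tr(b a b a^5 b^-1)*tr(a) - tr(b a b a^5 b^-1 a)  (eliminate a^-1) = -x^5*y*z^2 + x^6*z + x^4*y^2*z + x^4*z^3 + 3*x^3*y*z^2 - 6*x^4*z - 3*x^2*y^2*z - 3*x^2*z^3 - x^3*y - x*y*z^2 + 10*x^2*z + y^2*z + z^3 + 2*x*y - 3*z
tr(a b^-1 a^5 b^-1 a^-1 b) = tr(a^5 b^-1 a^-1 b a)*tr(b) - tr(a^5 b^-1 a^-1 b a b)  (eliminate b^-1) = -x^6*y^2*z + x^7*y + x^5*y^3 + 2*x^5*y*z^2 - x^6*z + 3*x^4*y^2*z - x^4*z^3 - 7*x^5*y - 4*x^3*y^3 - 7*x^3*y*z^2 + 6*x^4*z + 3*x^2*z^3 + 15*x^3*y + 3*x*y^3 + 4*x*y*z^2 - 10*x^2*z - y^2*z - z^3 - 9*x*y + 3*z
tr(b^-1 a^5 b^-1 a^-1 b^-1 a) = tr(a b^-1 a^5 b^-1 a^-1)*tr(b) - tr(a b^-1 a^5 b^-1 a^-1 b)  (eliminate b^-1) = x^6*y^2*z - x^7*y - 2*x^5*y*z^2 + x^6*z - 4*x^4*y^2*z + x^4*z^3 + 6*x^5*y + 7*x^3*y*z^2 - 6*x^4*z + 3*x^2*y^2*z - 3*x^2*z^3 - 10*x^3*y - 4*x*y*z^2 + 10*x^2*z + z^3 + 4*x*y - 3*z
tr(a^-1 b^-1 a^6 b) = tr(a^6 b a^-1)*tr(b) - tr(a^6 b a^-1 b)  (eliminate b^-1) = -x^6*y*z + x^7 + x^5*y^2 + x^5*z^2 + 4*x^4*y*z - 7*x^5 - 4*x^3*y^2 - 4*x^3*z^2 - 3*x^2*y*z + 14*x^3 + 3*x*y^2 + 3*x*z^2 - 7*x
and tr(a^5 b^-1 a^-1 b^-1 a) = tr(a^-1 b^-1 a^6)*tr(b) - tr(a^-1 b^-1 a^6 b)  (eliminate b^-1) = x^6*y*z - x^7 - x^5*z^2 - 5*x^4*y*z + 7*x^5 + 4*x^3*z^2 + 6*x^2*y*z - 14*x^3 - 3*x*z^2 - y*z + 7*x
next, tr(b^-1 a^-1 b^-1 a b^-2 a^5) = tr(b^-1 a^5 b^-1 a^-1 b^-1 a)*tr(b) - tr(b^-1 a^5 b^-1 a^-1 b^-1 a b)  (eliminate b^-1) = x^6*y^3*z - x^7*y^2 - 2*x^5*y^2*z^2 - 4*x^4*y^3*z + x^4*y*z^3 + x^7 + 6*x^5*y^2 + x^5*z^2 + 7*x^3*y^2*z^2 - x^4*y*z + 3*x^2*y^3*z - 3*x^2*y*z^3 - 7*x^5 - 10*x^3*y^2 - 4*x^3*z^2 - 4*x*y^2*z^2 + 4*x^2*y*z + y*z^3 + 14*x^3 + 4*x*y^2 + 3*x*z^2 - 2*y*z - 7*x

x^6*y^3*z - x^7*y^2 - 2*x^5*y^2*z^2 - 4*x^4*y^3*z + x^4*y*z^3 + x^7 + 6*x^5*y^2 + x^5*z^2 + 7*x^3*y^2*z^2 - x^4*y*z + 3*x^2*y^3*z - 3*x^2*y*z^3 - 7*x^5 - 10*x^3*y^2 - 4*x^3*z^2 - 4*x*y^2*z^2 + 4*x^2*y*z + y*z^3 + 14*x^3 + 4*x*y^2 + 3*x*z^2 - 2*y*z - 7*x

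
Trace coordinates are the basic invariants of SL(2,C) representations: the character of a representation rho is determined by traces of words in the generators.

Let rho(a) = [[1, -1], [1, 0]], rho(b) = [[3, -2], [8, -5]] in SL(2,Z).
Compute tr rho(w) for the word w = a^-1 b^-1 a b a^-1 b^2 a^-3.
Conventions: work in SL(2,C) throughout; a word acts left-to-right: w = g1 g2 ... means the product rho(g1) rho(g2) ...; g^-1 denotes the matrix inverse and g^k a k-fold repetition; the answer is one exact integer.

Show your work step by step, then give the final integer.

407

rho(a^-1) = [[0, 1], [-1, 1]]
... * rho(b^-1) = [[-5, 2], [-8, 3]]  ->  [[-8, 3], [-3, 1]]
... * rho(a) = [[1, -1], [1, 0]]  ->  [[-5, 8], [-2, 3]]
... * rho(b) = [[3, -2], [8, -5]]  ->  [[49, -30], [18, -11]]
... * rho(a^-1) = [[0, 1], [-1, 1]]  ->  [[30, 19], [11, 7]]
... * rho(b) = [[3, -2], [8, -5]]  ->  [[242, -155], [89, -57]]
... * rho(b) = [[3, -2], [8, -5]]  ->  [[-514, 291], [-189, 107]]
... * rho(a^-1) = [[0, 1], [-1, 1]]  ->  [[-291, -223], [-107, -82]]
... * rho(a^-1) = [[0, 1], [-1, 1]]  ->  [[223, -514], [82, -189]]
... * rho(a^-1) = [[0, 1], [-1, 1]]  ->  [[514, -291], [189, -107]]
tr = 514 + -107 = 407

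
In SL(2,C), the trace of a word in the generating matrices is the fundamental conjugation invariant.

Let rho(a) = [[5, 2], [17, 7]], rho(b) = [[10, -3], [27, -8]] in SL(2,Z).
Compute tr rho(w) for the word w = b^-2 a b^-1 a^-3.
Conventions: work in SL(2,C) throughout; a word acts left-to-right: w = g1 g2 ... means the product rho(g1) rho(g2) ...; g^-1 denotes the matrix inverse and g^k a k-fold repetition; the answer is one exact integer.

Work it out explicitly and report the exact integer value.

-64748

rho(b^-1) = [[-8, 3], [-27, 10]]
... * rho(b^-1) = [[-8, 3], [-27, 10]]  ->  [[-17, 6], [-54, 19]]
... * rho(a) = [[5, 2], [17, 7]]  ->  [[17, 8], [53, 25]]
... * rho(b^-1) = [[-8, 3], [-27, 10]]  ->  [[-352, 131], [-1099, 409]]
... * rho(a^-1) = [[7, -2], [-17, 5]]  ->  [[-4691, 1359], [-14646, 4243]]
... * rho(a^-1) = [[7, -2], [-17, 5]]  ->  [[-55940, 16177], [-174653, 50507]]
... * rho(a^-1) = [[7, -2], [-17, 5]]  ->  [[-666589, 192765], [-2081190, 601841]]
tr = -666589 + 601841 = -64748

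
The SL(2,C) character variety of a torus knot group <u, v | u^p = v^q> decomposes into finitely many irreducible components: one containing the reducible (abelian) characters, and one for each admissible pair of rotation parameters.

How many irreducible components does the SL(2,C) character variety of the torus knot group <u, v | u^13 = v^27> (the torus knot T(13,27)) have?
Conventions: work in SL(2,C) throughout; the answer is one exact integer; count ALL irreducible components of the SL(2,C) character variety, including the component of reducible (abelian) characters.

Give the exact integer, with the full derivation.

In the torus knot group T(13,27), u^13 = v^27 is central, so an irreducible representation sends it to +I or -I (Schur).
So on each irreducible component the traces are pinned: tr(u) = 2*cos(pi*alpha/13) with 1 <= alpha <= 12, tr(v) = 2*cos(pi*beta/27) with 1 <= beta <= 26.
Consistency of u^13 = (-1)^alpha I with v^27 = (-1)^beta I forces alpha = beta (mod 2).
Counting: 6 odd alphas x 13 odd betas + 6 even alphas x 13 even betas = 78 + 78 = 156.
Total: 156 irreducible-character components + 1 reducible (abelian) component = 157.

157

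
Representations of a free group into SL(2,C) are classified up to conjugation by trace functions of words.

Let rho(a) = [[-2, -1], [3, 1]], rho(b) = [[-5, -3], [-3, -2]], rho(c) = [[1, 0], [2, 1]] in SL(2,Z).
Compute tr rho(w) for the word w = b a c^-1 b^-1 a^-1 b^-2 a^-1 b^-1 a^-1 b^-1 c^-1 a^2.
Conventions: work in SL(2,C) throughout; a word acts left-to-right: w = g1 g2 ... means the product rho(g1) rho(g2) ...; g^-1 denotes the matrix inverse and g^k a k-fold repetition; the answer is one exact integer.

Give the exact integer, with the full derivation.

-6565

rho(b) = [[-5, -3], [-3, -2]]
... * rho(a) = [[-2, -1], [3, 1]]  ->  [[1, 2], [0, 1]]
... * rho(c^-1) = [[1, 0], [-2, 1]]  ->  [[-3, 2], [-2, 1]]
... * rho(b^-1) = [[-2, 3], [3, -5]]  ->  [[12, -19], [7, -11]]
... * rho(a^-1) = [[1, 1], [-3, -2]]  ->  [[69, 50], [40, 29]]
... * rho(b^-1) = [[-2, 3], [3, -5]]  ->  [[12, -43], [7, -25]]
... * rho(b^-1) = [[-2, 3], [3, -5]]  ->  [[-153, 251], [-89, 146]]
... * rho(a^-1) = [[1, 1], [-3, -2]]  ->  [[-906, -655], [-527, -381]]
... * rho(b^-1) = [[-2, 3], [3, -5]]  ->  [[-153, 557], [-89, 324]]
... * rho(a^-1) = [[1, 1], [-3, -2]]  ->  [[-1824, -1267], [-1061, -737]]
... * rho(b^-1) = [[-2, 3], [3, -5]]  ->  [[-153, 863], [-89, 502]]
... * rho(c^-1) = [[1, 0], [-2, 1]]  ->  [[-1879, 863], [-1093, 502]]
... * rho(a) = [[-2, -1], [3, 1]]  ->  [[6347, 2742], [3692, 1595]]
... * rho(a) = [[-2, -1], [3, 1]]  ->  [[-4468, -3605], [-2599, -2097]]
tr = -4468 + -2097 = -6565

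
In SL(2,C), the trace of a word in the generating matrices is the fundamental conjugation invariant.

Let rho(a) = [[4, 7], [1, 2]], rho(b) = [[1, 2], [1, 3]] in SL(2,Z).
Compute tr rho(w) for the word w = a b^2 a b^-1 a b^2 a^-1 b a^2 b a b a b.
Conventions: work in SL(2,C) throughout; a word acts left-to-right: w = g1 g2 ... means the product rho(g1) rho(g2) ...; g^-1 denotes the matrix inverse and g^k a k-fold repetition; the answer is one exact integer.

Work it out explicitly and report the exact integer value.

2814368306

rho(a) = [[4, 7], [1, 2]]
... * rho(b) = [[1, 2], [1, 3]]  ->  [[11, 29], [3, 8]]
... * rho(b) = [[1, 2], [1, 3]]  ->  [[40, 109], [11, 30]]
... * rho(a) = [[4, 7], [1, 2]]  ->  [[269, 498], [74, 137]]
... * rho(b^-1) = [[3, -2], [-1, 1]]  ->  [[309, -40], [85, -11]]
... * rho(a) = [[4, 7], [1, 2]]  ->  [[1196, 2083], [329, 573]]
... * rho(b) = [[1, 2], [1, 3]]  ->  [[3279, 8641], [902, 2377]]
... * rho(b) = [[1, 2], [1, 3]]  ->  [[11920, 32481], [3279, 8935]]
... * rho(a^-1) = [[2, -7], [-1, 4]]  ->  [[-8641, 46484], [-2377, 12787]]
... * rho(b) = [[1, 2], [1, 3]]  ->  [[37843, 122170], [10410, 33607]]
... * rho(a) = [[4, 7], [1, 2]]  ->  [[273542, 509241], [75247, 140084]]
... * rho(a) = [[4, 7], [1, 2]]  ->  [[1603409, 2933276], [441072, 806897]]
... * rho(b) = [[1, 2], [1, 3]]  ->  [[4536685, 12006646], [1247969, 3302835]]
... * rho(a) = [[4, 7], [1, 2]]  ->  [[30153386, 55770087], [8294711, 15341453]]
... * rho(b) = [[1, 2], [1, 3]]  ->  [[85923473, 227617033], [23636164, 62613781]]
... * rho(a) = [[4, 7], [1, 2]]  ->  [[571310925, 1056698377], [157158437, 290680710]]
... * rho(b) = [[1, 2], [1, 3]]  ->  [[1628009302, 4312716981], [447839147, 1186359004]]
tr = 1628009302 + 1186359004 = 2814368306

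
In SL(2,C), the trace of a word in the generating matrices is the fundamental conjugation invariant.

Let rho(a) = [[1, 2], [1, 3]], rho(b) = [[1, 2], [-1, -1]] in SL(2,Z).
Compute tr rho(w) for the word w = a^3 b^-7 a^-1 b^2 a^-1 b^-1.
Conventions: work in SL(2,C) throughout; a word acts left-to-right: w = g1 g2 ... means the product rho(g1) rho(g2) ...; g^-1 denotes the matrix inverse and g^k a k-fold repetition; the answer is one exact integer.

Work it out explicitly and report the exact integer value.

rho(a) = [[1, 2], [1, 3]]
... * rho(a) = [[1, 2], [1, 3]]  ->  [[3, 8], [4, 11]]
... * rho(a) = [[1, 2], [1, 3]]  ->  [[11, 30], [15, 41]]
... * rho(b^-1) = [[-1, -2], [1, 1]]  ->  [[19, 8], [26, 11]]
... * rho(b^-1) = [[-1, -2], [1, 1]]  ->  [[-11, -30], [-15, -41]]
... * rho(b^-1) = [[-1, -2], [1, 1]]  ->  [[-19, -8], [-26, -11]]
... * rho(b^-1) = [[-1, -2], [1, 1]]  ->  [[11, 30], [15, 41]]
... * rho(b^-1) = [[-1, -2], [1, 1]]  ->  [[19, 8], [26, 11]]
... * rho(b^-1) = [[-1, -2], [1, 1]]  ->  [[-11, -30], [-15, -41]]
... * rho(b^-1) = [[-1, -2], [1, 1]]  ->  [[-19, -8], [-26, -11]]
... * rho(a^-1) = [[3, -2], [-1, 1]]  ->  [[-49, 30], [-67, 41]]
... * rho(b) = [[1, 2], [-1, -1]]  ->  [[-79, -128], [-108, -175]]
... * rho(b) = [[1, 2], [-1, -1]]  ->  [[49, -30], [67, -41]]
... * rho(a^-1) = [[3, -2], [-1, 1]]  ->  [[177, -128], [242, -175]]
... * rho(b^-1) = [[-1, -2], [1, 1]]  ->  [[-305, -482], [-417, -659]]
tr = -305 + -659 = -964

-964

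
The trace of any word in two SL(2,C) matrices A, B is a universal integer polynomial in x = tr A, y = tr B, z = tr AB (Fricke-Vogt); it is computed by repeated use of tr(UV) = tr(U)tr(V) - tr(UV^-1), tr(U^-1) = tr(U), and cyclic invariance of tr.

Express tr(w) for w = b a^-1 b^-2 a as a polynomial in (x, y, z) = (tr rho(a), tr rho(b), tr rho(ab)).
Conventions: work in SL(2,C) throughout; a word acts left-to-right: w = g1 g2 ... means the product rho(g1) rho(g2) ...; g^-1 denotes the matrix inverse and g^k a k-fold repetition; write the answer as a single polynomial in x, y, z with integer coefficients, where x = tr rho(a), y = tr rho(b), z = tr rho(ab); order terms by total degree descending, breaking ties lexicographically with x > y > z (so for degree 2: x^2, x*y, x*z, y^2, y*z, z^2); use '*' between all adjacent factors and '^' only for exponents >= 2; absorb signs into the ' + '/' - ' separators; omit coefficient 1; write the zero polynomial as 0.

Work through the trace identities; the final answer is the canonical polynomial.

and tr(a b a) = tr(a) * tr(b a) - tr(b)  (reduce the a square) = x*z - y
tr(a b a b) = tr(b a) * tr(b a) - tr(1)  (split on b) = z^2 - 2
and tr(b^-1 a b a) = tr(a b a) * tr(b) - tr(a b a b)  (eliminate b^-1) = x*y*z - y^2 - z^2 + 2
and tr(b^-1 a b a^-1) = tr(b^-1 a b) * tr(a) - tr(b^-1 a b a)  (eliminate a^-1) = -x*y*z + x^2 + y^2 + z^2 - 2
and tr(b a^-1 b^-2 a) = tr(b^-1 a b a^-1) * tr(b) - tr(b^-1 a b a^-1 b)  (eliminate b^-1) = -x*y^2*z + x^2*y + y^3 + y*z^2 - 3*y

-x*y^2*z + x^2*y + y^3 + y*z^2 - 3*y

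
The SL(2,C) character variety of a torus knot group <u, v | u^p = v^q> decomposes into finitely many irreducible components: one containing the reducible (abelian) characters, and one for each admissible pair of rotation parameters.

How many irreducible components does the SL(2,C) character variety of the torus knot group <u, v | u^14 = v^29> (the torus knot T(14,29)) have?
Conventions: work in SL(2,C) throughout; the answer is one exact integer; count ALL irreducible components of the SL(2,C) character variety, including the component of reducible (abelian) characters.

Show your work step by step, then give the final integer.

For T(14,29): irreducibility forces the central element u^14 = v^29 to one of +I, -I.
So on each irreducible component the traces are pinned: tr(u) = 2*cos(pi*alpha/14) with 1 <= alpha <= 13, tr(v) = 2*cos(pi*beta/29) with 1 <= beta <= 28.
The two central values (-1)^alpha I and (-1)^beta I must be the same matrix, so alpha and beta share a parity.
Enumerate parity-matched pairs: 7*14 odd-odd plus 6*14 even-even gives 182.
components with irreducible characters: 182; plus the single component of reducible (abelian) characters: total 183.

183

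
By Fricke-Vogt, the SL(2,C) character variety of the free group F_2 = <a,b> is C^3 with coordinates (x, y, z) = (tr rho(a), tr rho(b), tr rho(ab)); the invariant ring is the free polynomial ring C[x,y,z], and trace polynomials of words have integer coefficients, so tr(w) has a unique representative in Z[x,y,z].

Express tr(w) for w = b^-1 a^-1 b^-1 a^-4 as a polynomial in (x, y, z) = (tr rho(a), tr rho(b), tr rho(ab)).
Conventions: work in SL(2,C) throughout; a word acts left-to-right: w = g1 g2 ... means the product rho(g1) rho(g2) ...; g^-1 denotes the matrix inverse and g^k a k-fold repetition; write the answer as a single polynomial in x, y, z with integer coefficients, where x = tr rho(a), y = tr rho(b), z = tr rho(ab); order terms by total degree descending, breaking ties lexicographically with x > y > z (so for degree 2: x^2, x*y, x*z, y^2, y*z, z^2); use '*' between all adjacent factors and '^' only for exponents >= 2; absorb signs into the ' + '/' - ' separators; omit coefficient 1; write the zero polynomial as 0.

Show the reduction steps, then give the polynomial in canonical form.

and trace(b^-1) = trace(b) = y
trace(b^-1 a) = trace(a) * trace(b) - trace(a b) = x*y - z
trace(a^-1 b^-1) = trace(b^-1) * trace(a) - trace(b^-1 a) = z
trace(a^-1 b^-1 a^-1) = trace(a^-1 b^-1) * trace(a) - trace(a^-1 b^-1 a) = x*z - y
next, trace(a^-3 b^-1) = trace(a^-1 b^-1 a^-1) * trace(a) - trace(a^-1 b^-1) = x^2*z - x*y - z
trace(a^-2) = trace(a^-1) * trace(a) - trace(1) = x^2 - 2
trace(a^-3) = trace(a^-2) * trace(a) - trace(a^-1) = x^3 - 3*x
trace(a^-2 b^-2 a^-1) = trace(a^-3 b^-1) * trace(b) - trace(a^-3) = x^2*y*z - x^3 - x*y^2 - y*z + 3*x
trace(b^-2) = trace(b^-1) * trace(b) - trace(1) = y^2 - 2
and trace(b^-2 a) = trace(a b^-1) * trace(b) - trace(a) = x*y^2 - y*z - x
next, trace(b^-2 a^-1) = trace(b^-2) * trace(a) - trace(b^-2 a) = y*z - x
trace(a^-2 b^-2) = trace(b^-2 a^-1) * trace(a) - trace(b^-2) = x*y*z - x^2 - y^2 + 2
trace(b^-1 a^-4 b^-1) = trace(a^-2 b^-2 a^-1) * trace(a) - trace(a^-2 b^-2) = x^3*y*z - x^4 - x^2*y^2 - 2*x*y*z + 4*x^2 + y^2 - 2
and trace(b a^-2) = trace(a^-1 b) * trace(a) - trace(a^-1 b a) = x^2*y - x*z - y
trace(a^-3 b) = trace(b a^-2) * trace(a) - trace(b a^-1) = x^3*y - x^2*z - 2*x*y + z
trace(b a b a) = trace(a b) * trace(a b) - trace(1)   [split at repeated a] = z^2 - 2
trace(a^-1 b a b) = trace(b a b) * trace(a) - trace(b a b a) = x*y*z - x^2 - z^2 + 2
and trace(a^-1 b a b a^-1) = trace(a^-1 b a b) * trace(a) - trace(a^-1 b a b a) = x^2*y*z - x^3 - x*z^2 - y*z + 3*x
trace(a^-3 b a b) = trace(a^-1 b a b a^-1) * trace(a) - trace(a^-1 b a b) = x^3*y*z - x^4 - x^2*z^2 - 2*x*y*z + 4*x^2 + z^2 - 2
next, trace(a^-4 b a b) = trace(a^-3 b a b) * trace(a) - trace(a^-3 b a b a) = x^4*y*z - x^5 - x^3*z^2 - 3*x^2*y*z + 5*x^3 + 2*x*z^2 + y*z - 5*x
next, trace(a b^-1 a^-4 b) = trace(a^-4 b a) * trace(b) - trace(a^-4 b a b) = -x^4*y*z + x^5 + x^3*y^2 + x^3*z^2 + 2*x^2*y*z - 5*x^3 - 2*x*y^2 - 2*x*z^2 + 5*x
trace(b^-1 a^-4 b^-1 a) = trace(a b^-1 a^-4) * trace(b) - trace(a b^-1 a^-4 b) = x^4*y*z - x^5 - x^3*y^2 - x^3*z^2 - x^2*y*z + 5*x^3 + x*y^2 + 2*x*z^2 - y*z - 5*x
next, trace(b^-1 a^-1 b^-1 a^-4) = trace(b^-1 a^-4 b^-1) * trace(a) - trace(b^-1 a^-4 b^-1 a) = x^3*z^2 - x^2*y*z - x^3 - 2*x*z^2 + y*z + 3*x

x^3*z^2 - x^2*y*z - x^3 - 2*x*z^2 + y*z + 3*x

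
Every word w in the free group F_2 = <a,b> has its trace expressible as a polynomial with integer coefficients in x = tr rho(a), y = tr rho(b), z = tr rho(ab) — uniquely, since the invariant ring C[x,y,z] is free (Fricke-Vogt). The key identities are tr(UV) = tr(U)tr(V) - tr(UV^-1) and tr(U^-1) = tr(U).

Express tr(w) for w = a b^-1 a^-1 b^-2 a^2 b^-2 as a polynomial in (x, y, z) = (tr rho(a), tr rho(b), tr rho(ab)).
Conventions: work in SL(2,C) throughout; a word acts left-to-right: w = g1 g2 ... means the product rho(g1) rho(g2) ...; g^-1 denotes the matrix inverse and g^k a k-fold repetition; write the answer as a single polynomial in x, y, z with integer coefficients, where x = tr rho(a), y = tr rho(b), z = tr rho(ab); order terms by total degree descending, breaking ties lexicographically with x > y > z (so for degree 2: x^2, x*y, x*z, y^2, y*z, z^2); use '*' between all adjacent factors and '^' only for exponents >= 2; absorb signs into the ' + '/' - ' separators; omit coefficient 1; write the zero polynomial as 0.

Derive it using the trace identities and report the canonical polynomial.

x^3*y^4*z - x^4*y^3 - 2*x^2*y^3*z^2 - x*y^4*z + x*y^2*z^3 + x^4*y + 2*x^2*y^3 + x^2*y*z^2 + y^3*z^2 + x*y^2*z - 3*x^2*y - y^3 - 2*y*z^2 - x*z + 3*y

so tr(a^2) = tr(a)*tr(a) - tr(1)  (reduce the a square) = x^2 - 2
reduce: tr(a^2 b) = tr(a)*tr(b a) - tr(b)  (reduce the a square) = x*z - y
tr(b^-1 a^2) = tr(a^2)*tr(b) - tr(a^2 b)  (eliminate b^-1) = x^2*y - x*z - y
reduce: tr(b^-1 a^2 b^-1) = tr(b^-1 a^2)*tr(b) - tr(b^-1 a^2 b)  (eliminate b^-1) = x^2*y^2 - x*y*z - x^2 - y^2 + 2
reduce: tr(b^-2 a^2 b^-1) = tr(b^-1 a^2 b^-1)*tr(b) - tr(b^-1 a^2)  (eliminate b^-1) = x^2*y^3 - x*y^2*z - 2*x^2*y - y^3 + x*z + 3*y
tr(b^-2 a^2 b^-2) = tr(b^-2 a^2 b^-1)*tr(b) - tr(b^-2 a^2)  (eliminate b^-1) = x^2*y^4 - x*y^3*z - 3*x^2*y^2 - y^4 + 2*x*y*z + x^2 + 4*y^2 - 2
reduce: tr(a^3) = tr(a)*tr(a^2) - tr(a)  (reduce the a square) = x^3 - 3*x
so tr(a^3 b) = tr(a)*tr(a b a) - tr(a b)  (reduce the a square) = x^2*z - x*y - z
reduce: tr(a^3 b^-1) = tr(a^3)*tr(b) - tr(a^3 b)  (eliminate b^-1) = x^3*y - x^2*z - 2*x*y + z
tr(a^2 b^-2 a) = tr(a^3 b^-1)*tr(b) - tr(a^3)  (eliminate b^-1) = x^3*y^2 - x^2*y*z - x^3 - 2*x*y^2 + y*z + 3*x
reduce: tr(a b a^3) = tr(a)*tr(b a^3) - tr(b a^2)  (reduce the a square) = x^3*z - x^2*y - 2*x*z + y
reduce: tr(b a b a) = tr(b a)*tr(b a) - tr(1)  (split on b) = z^2 - 2
so tr(b a b) = tr(b)*tr(a b) - tr(a)  (reduce the b square) = y*z - x
reduce: tr(b a b a^2) = tr(a)*tr(b a b a) - tr(b a b)  (reduce the a square) = x*z^2 - y*z - x
tr(a b a^3 b) = tr(a)*tr(b a b a^2) - tr(b a b a)  (reduce the a square) = x^2*z^2 - x*y*z - x^2 - z^2 + 2
so tr(a b a^3 b^-1) = tr(a b a^3)*tr(b) - tr(a b a^3 b)  (eliminate b^-1) = x^3*y*z - x^2*y^2 - x^2*z^2 - x*y*z + x^2 + y^2 + z^2 - 2
so tr(a^2 b^-2 a b a) = tr(a b a^3 b^-1)*tr(b) - tr(a b a^3)  (eliminate b^-1) = x^3*y^2*z - x^2*y^3 - x^2*y*z^2 - x^3*z - x*y^2*z + 2*x^2*y + y^3 + y*z^2 + 2*x*z - 3*y
so tr(b a b a b a) = tr(b a b a)*tr(b a) - tr(a b)  (split on b) = z^3 - 3*z
tr(b a b a b) = tr(b)*tr(a b a b) - tr(a b a)  (reduce the b square) = y*z^2 - x*z - y
reduce: tr(a b a b a^2 b) = tr(a)*tr(b a b a b a) - tr(b a b a b)  (reduce the a square) = x*z^3 - y*z^2 - 2*x*z + y
reduce: tr(b^-1 a b a b a^2) = tr(a b a b a^2)*tr(b) - tr(a b a b a^2 b)  (eliminate b^-1) = x^2*y*z^2 - x*y^2*z - x*z^3 - x^2*y + 2*x*z + y
so tr(a^2 b^-2 a b a b) = tr(b^-1 a b a b a^2)*tr(b) - tr(b^-1 a b a b a^2 b)  (eliminate b^-1) = x^2*y^2*z^2 - x*y^3*z - x*y*z^3 - x^2*y^2 - x^2*z^2 + 3*x*y*z + x^2 + y^2 + z^2 - 2
tr(b^-1 a^2 b^-2 a b a) = tr(a^2 b^-2 a b a)*tr(b) - tr(a^2 b^-2 a b a b)  (eliminate b^-1) = x^3*y^3*z - x^2*y^4 - 2*x^2*y^2*z^2 - x^3*y*z + x*y*z^3 + 3*x^2*y^2 + x^2*z^2 + y^4 + y^2*z^2 - x*y*z - x^2 - 4*y^2 - z^2 + 2
reduce: tr(b^-1 a^2 b^-2 a b a^-1) = tr(b^-1 a^2 b^-2 a b)*tr(a) - tr(b^-1 a^2 b^-2 a b a)  (eliminate a^-1) = -x^3*y^3*z + x^4*y^2 + x^2*y^4 + 2*x^2*y^2*z^2 - x*y*z^3 - x^4 - 5*x^2*y^2 - x^2*z^2 - y^4 - y^2*z^2 + 2*x*y*z + 4*x^2 + 4*y^2 + z^2 - 2
so tr(b^-1 a b a) = tr(a b a)*tr(b) - tr(a b a b)  (eliminate b^-1) = x*y*z - y^2 - z^2 + 2
so tr(a b^-2 a b) = tr(b^-1 a b a)*tr(b) - tr(b^-1 a b a b)  (eliminate b^-1) = x*y^2*z - y^3 - y*z^2 - x*z + 3*y
tr(a^-1 b^-2 a^2 b^-2 a b) = tr(b^-1 a^2 b^-2 a b a^-1)*tr(b) - tr(b^-1 a^2 b^-2 a b a^-1 b)  (eliminate b^-1) = -x^3*y^4*z + x^4*y^3 + x^2*y^5 + 2*x^2*y^3*z^2 - x*y^2*z^3 - x^4*y - 5*x^2*y^3 - x^2*y*z^2 - y^5 - y^3*z^2 + x*y^2*z + 4*x^2*y + 5*y^3 + 2*y*z^2 + x*z - 5*y
so tr(a b^-1 a^-1 b^-2 a^2 b^-2) = tr(a^-1 b^-2 a^2 b^-2 a)*tr(b) - tr(a^-1 b^-2 a^2 b^-2 a b)  (eliminate b^-1) = x^3*y^4*z - x^4*y^3 - 2*x^2*y^3*z^2 - x*y^4*z + x*y^2*z^3 + x^4*y + 2*x^2*y^3 + x^2*y*z^2 + y^3*z^2 + x*y^2*z - 3*x^2*y - y^3 - 2*y*z^2 - x*z + 3*y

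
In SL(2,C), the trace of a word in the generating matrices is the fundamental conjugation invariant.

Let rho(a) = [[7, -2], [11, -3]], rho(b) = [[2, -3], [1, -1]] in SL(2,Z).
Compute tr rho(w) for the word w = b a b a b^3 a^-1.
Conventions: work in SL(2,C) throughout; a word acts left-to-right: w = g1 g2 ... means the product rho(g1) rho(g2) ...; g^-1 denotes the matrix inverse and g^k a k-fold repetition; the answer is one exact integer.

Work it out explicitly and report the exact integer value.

22

rho(b) = [[2, -3], [1, -1]]
... * rho(a) = [[7, -2], [11, -3]]  ->  [[-19, 5], [-4, 1]]
... * rho(b) = [[2, -3], [1, -1]]  ->  [[-33, 52], [-7, 11]]
... * rho(a) = [[7, -2], [11, -3]]  ->  [[341, -90], [72, -19]]
... * rho(b) = [[2, -3], [1, -1]]  ->  [[592, -933], [125, -197]]
... * rho(b) = [[2, -3], [1, -1]]  ->  [[251, -843], [53, -178]]
... * rho(b) = [[2, -3], [1, -1]]  ->  [[-341, 90], [-72, 19]]
... * rho(a^-1) = [[-3, 2], [-11, 7]]  ->  [[33, -52], [7, -11]]
tr = 33 + -11 = 22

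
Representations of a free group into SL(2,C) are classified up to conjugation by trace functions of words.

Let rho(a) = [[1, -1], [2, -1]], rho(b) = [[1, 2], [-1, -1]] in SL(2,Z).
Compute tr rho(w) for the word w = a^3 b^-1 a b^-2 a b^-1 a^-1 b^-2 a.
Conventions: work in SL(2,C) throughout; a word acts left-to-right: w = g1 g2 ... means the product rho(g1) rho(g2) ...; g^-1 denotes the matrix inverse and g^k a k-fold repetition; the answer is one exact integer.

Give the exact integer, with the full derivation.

0

rho(a) = [[1, -1], [2, -1]]
... * rho(a) = [[1, -1], [2, -1]]  ->  [[-1, 0], [0, -1]]
... * rho(a) = [[1, -1], [2, -1]]  ->  [[-1, 1], [-2, 1]]
... * rho(b^-1) = [[-1, -2], [1, 1]]  ->  [[2, 3], [3, 5]]
... * rho(a) = [[1, -1], [2, -1]]  ->  [[8, -5], [13, -8]]
... * rho(b^-1) = [[-1, -2], [1, 1]]  ->  [[-13, -21], [-21, -34]]
... * rho(b^-1) = [[-1, -2], [1, 1]]  ->  [[-8, 5], [-13, 8]]
... * rho(a) = [[1, -1], [2, -1]]  ->  [[2, 3], [3, 5]]
... * rho(b^-1) = [[-1, -2], [1, 1]]  ->  [[1, -1], [2, -1]]
... * rho(a^-1) = [[-1, 1], [-2, 1]]  ->  [[1, 0], [0, 1]]
... * rho(b^-1) = [[-1, -2], [1, 1]]  ->  [[-1, -2], [1, 1]]
... * rho(b^-1) = [[-1, -2], [1, 1]]  ->  [[-1, 0], [0, -1]]
... * rho(a) = [[1, -1], [2, -1]]  ->  [[-1, 1], [-2, 1]]
tr = -1 + 1 = 0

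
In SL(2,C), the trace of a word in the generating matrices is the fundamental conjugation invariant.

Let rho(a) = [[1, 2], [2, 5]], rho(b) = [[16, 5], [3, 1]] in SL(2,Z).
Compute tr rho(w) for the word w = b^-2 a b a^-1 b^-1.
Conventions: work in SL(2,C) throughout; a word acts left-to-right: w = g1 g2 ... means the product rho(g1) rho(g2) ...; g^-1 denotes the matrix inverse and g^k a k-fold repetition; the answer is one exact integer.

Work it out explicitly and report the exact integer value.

rho(b^-1) = [[1, -5], [-3, 16]]
... * rho(b^-1) = [[1, -5], [-3, 16]]  ->  [[16, -85], [-51, 271]]
... * rho(a) = [[1, 2], [2, 5]]  ->  [[-154, -393], [491, 1253]]
... * rho(b) = [[16, 5], [3, 1]]  ->  [[-3643, -1163], [11615, 3708]]
... * rho(a^-1) = [[5, -2], [-2, 1]]  ->  [[-15889, 6123], [50659, -19522]]
... * rho(b^-1) = [[1, -5], [-3, 16]]  ->  [[-34258, 177413], [109225, -565647]]
tr = -34258 + -565647 = -599905

-599905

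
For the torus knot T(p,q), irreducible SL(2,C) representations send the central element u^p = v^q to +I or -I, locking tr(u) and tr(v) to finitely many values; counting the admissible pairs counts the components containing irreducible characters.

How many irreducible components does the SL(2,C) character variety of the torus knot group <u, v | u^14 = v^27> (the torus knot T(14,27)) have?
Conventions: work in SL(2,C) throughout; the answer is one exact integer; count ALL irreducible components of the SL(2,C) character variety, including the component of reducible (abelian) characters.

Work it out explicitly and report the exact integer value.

Gamma = < u, v | u^14 = v^27 > (torus knot T(14,27)); the central element u^14 = v^27 acts as +I or -I in any irreducible SL(2,C) representation.
This locks tr(u) to 2*cos(pi*alpha/14), alpha in 1..13, and tr(v) to 2*cos(pi*beta/27), beta in 1..26, on each component of irreducible characters.
Consistency of u^14 = (-1)^alpha I with v^27 = (-1)^beta I forces alpha = beta (mod 2).
Counting: 7 odd alphas x 13 odd betas + 6 even alphas x 13 even betas = 91 + 78 = 169.
That is 169 components of irreducible characters, and with the reducible (abelian) component the total is 170.

170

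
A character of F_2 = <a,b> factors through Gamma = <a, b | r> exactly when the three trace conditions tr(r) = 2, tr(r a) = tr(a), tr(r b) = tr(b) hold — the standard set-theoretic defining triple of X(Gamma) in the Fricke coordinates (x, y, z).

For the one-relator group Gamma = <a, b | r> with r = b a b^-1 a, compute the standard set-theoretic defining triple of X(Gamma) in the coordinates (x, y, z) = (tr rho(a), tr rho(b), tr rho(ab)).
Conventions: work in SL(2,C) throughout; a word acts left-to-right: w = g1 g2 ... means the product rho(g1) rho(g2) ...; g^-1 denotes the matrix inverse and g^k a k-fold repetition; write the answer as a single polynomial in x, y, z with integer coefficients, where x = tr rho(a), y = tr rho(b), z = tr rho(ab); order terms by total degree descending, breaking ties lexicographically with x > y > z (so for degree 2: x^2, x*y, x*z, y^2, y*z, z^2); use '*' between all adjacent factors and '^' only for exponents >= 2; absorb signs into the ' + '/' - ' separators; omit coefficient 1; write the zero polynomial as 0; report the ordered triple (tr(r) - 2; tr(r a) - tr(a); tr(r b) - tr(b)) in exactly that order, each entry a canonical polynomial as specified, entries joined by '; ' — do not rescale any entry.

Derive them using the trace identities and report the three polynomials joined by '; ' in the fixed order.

x*y*z - y^2 - z^2; x^2*y*z - x*y^2 - x*z^2; x*y^2*z - x^2*y - y^3 - y*z^2 + x*z + 2*y

next, trace(a b a) = trace(a) * trace(b a) - trace(b) = x*z - y
trace(a b a b) = trace(a b) * trace(a b) - trace(1) = z^2 - 2
trace(b a b^-1 a) = trace(a b a) * trace(b) - trace(a b a b) = x*y*z - y^2 - z^2 + 2
trace(a^2 b a) = trace(a) * trace(b a^2) - trace(b a)   [square of a] = x^2*z - x*y - z
trace(b a b) = trace(b) * trace(a b) - trace(a)   [square of b] = y*z - x
next, trace(a^2 b a b) = trace(a) * trace(b a b a) - trace(b a b)   [square of a] = x*z^2 - y*z - x
next, trace(b a b^-1 a^2) = trace(a^2 b a) * trace(b) - trace(a^2 b a b)   [inverse elimination on b] = x^2*y*z - x*y^2 - x*z^2 + x
next, trace(a^2) = trace(a) * trace(a) - trace(1)   [square of a] = x^2 - 2
trace(a b^2 a) = trace(b) * trace(a^2 b) - trace(a^2)   [square of b] = x*y*z - x^2 - y^2 + 2
trace(a b^2 a b) = trace(b) * trace(a b a b) - trace(a b a)   [square of b] = y*z^2 - x*z - y
and trace(b a b^-1 a b) = trace(a b^2 a) * trace(b) - trace(a b^2 a b)   [inverse elimination on b] = x*y^2*z - x^2*y - y^3 - y*z^2 + x*z + 3*y
assemble the triple (trace(r) - 2; trace(r a) - x; trace(r b) - y)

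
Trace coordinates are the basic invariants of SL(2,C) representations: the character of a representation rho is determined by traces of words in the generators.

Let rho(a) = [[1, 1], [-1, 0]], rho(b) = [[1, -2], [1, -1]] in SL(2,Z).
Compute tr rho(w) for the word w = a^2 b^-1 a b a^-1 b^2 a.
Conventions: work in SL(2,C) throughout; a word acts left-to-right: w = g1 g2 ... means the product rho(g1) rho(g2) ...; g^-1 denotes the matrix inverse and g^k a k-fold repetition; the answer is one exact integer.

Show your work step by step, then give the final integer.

rho(a) = [[1, 1], [-1, 0]]
... * rho(a) = [[1, 1], [-1, 0]]  ->  [[0, 1], [-1, -1]]
... * rho(b^-1) = [[-1, 2], [-1, 1]]  ->  [[-1, 1], [2, -3]]
... * rho(a) = [[1, 1], [-1, 0]]  ->  [[-2, -1], [5, 2]]
... * rho(b) = [[1, -2], [1, -1]]  ->  [[-3, 5], [7, -12]]
... * rho(a^-1) = [[0, -1], [1, 1]]  ->  [[5, 8], [-12, -19]]
... * rho(b) = [[1, -2], [1, -1]]  ->  [[13, -18], [-31, 43]]
... * rho(b) = [[1, -2], [1, -1]]  ->  [[-5, -8], [12, 19]]
... * rho(a) = [[1, 1], [-1, 0]]  ->  [[3, -5], [-7, 12]]
tr = 3 + 12 = 15

15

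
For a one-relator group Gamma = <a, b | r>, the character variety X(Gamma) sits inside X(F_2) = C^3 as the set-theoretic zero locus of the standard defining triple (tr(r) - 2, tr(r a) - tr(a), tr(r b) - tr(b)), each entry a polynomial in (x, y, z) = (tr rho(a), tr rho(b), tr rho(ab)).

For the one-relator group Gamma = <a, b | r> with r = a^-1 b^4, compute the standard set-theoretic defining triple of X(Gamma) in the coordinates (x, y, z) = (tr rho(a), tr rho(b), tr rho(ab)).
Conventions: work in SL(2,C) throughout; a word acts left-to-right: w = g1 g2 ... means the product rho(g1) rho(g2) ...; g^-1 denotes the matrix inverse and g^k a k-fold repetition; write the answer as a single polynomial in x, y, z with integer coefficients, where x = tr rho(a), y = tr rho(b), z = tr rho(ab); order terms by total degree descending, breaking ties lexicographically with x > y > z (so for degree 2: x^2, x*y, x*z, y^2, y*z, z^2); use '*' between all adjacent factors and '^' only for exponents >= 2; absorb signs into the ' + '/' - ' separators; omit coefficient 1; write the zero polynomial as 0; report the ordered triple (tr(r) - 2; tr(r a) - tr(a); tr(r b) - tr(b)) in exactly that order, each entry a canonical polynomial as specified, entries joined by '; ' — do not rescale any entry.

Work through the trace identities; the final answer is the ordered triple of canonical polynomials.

trace(b^2) = trace(b)*trace(b) - trace(1)   [square of b] = y^2 - 2
trace(b^3) = trace(b)*trace(b^2) - trace(b)   [square of b] = y^3 - 3*y
trace(b^4) = trace(b)*trace(b^3) - trace(b^2)   [square of b] = y^4 - 4*y^2 + 2
trace(b a b) = trace(b)*trace(a b) - trace(a)   [square of b] = y*z - x
apply: trace(b^2 a b) = trace(b)*trace(b a b) - trace(b a)   [square of b] = y^2*z - x*y - z
use: trace(b^4 a) = trace(b)*trace(b^2 a b) - trace(b^2 a)   [square of b] = y^3*z - x*y^2 - 2*y*z + x
trace(a^-1 b^4) = trace(b^4)*trace(a) - trace(b^4 a)   [inverse elimination on a] = x*y^4 - y^3*z - 3*x*y^2 + 2*y*z + x
apply: trace(b^5) = trace(b)*trace(b^4) - trace(b^3)   [square of b] = y^5 - 5*y^3 + 5*y
trace(b^5 a) = trace(b)*trace(a b^4) - trace(a b^3)   [square of b] = y^4*z - x*y^3 - 3*y^2*z + 2*x*y + z
trace(a^-1 b^5) = trace(b^5)*trace(a) - trace(b^5 a)   [inverse elimination on a] = x*y^5 - y^4*z - 4*x*y^3 + 3*y^2*z + 3*x*y - z
assemble the triple (trace(r) - 2; trace(r a) - x; trace(r b) - y)

x*y^4 - y^3*z - 3*x*y^2 + 2*y*z + x - 2; y^4 - 4*y^2 - x + 2; x*y^5 - y^4*z - 4*x*y^3 + 3*y^2*z + 3*x*y - y - z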